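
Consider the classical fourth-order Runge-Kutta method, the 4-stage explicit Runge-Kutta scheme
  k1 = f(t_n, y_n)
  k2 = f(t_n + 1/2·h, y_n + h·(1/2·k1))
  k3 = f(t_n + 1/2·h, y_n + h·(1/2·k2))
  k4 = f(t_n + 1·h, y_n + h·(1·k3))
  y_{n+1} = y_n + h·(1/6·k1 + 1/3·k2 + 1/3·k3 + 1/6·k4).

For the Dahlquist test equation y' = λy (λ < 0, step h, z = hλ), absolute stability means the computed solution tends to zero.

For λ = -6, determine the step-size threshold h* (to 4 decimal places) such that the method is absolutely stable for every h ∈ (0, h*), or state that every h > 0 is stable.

(-2.7853,0); λ=-6 ⇒ h* = 0.4642.

With y'=λy (z=hλ):
  order 4, 4-stage ⇒ R(z)=1+z+z^2/2+z^3/6+z^4/24
  (e.g. R(-1.09)=0.34703, |R|=0.34703)

Find x<0 with |R(x)|<1.
x=-1.09: |R|=0.3470
|R(-1.92)|=0.3098 |R(-0.96)|=0.3887 |R(-0.61)|=0.5440
Bisect:
  x_lo=-3.4656 |R|=2.6127  x_hi=-0.0538 |R|=0.9476
  mid=-1.75969 |R|=0.27993 →hi
  mid=-2.61263 |R|=0.76940 →hi
  mid=-3.03910 |R|=1.45514 →lo
  mid=-2.82587 |R|=1.06292 →lo
  mid=-2.71925 |R|=0.90491 →hi
  mid=-2.77256 |R|=0.98097 →hi
  mid=-2.79921 |R|=1.02119 →lo
  mid=-2.78589 |R|=1.00089 →lo
  ...
  [-2.78547,-2.78526] ⇒ x*=-2.7853
So |R|<1 on (-2.7853, 0).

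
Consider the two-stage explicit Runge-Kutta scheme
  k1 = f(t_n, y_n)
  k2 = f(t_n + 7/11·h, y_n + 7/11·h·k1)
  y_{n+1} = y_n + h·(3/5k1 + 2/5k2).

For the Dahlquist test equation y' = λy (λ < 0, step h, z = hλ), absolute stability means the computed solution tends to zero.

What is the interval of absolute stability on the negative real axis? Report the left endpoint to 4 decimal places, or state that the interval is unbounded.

(-3.9286, 0).

Test eqn y'=λy, z=hλ:
  k1=λy_n ⇒ h·k1=z·y_n;  k2=λ(1+7/11z)y_n ⇒ h·k2=z(1+7/11z)y_n
  y_{n+1}/y_n = 1 + 3/5z + 2/5z(1+7/11z) = 1 + z + 14/55z²
  so R(z) = 1 + z + 14/55z².

Need |R(x)|<1, x<0.
x=-0.55: |R|=0.5270
R=1: x+14/55x²=0 ⇒ x=−55/14=-3.9286; min R=1−1/(4·14/55)=0.0179>−1
Confirm numerically:
  x=-3.851: |R|=0.92396 <1
  x=-3.507: |R|=0.62367 <1
  x=-2.069: |R|=0.02065 <1
  x=-4.520: |R|=1.68047 >1
  x=-4.288: |R|=1.39231 >1
Interval (-3.9286, 0).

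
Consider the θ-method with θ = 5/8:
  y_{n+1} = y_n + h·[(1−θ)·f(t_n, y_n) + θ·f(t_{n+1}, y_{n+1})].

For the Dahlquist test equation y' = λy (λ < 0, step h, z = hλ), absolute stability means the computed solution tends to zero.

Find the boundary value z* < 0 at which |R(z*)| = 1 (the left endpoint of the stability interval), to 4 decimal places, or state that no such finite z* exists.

interval (−∞, 0).

With y'=λy (z=hλ):
  y_{n+1} = y_n + z·[3/8·y_n + 5/8·y_{n+1}] ⇒ (1 − 5/8z)y_{n+1} = (1 + 3/8z)y_n
  Hence R(z) = (1 + 3/8z)/(1 − 5/8z).

Solve |R(x)|<1 on ℝ⁻.
x=-0.9: |R|=0.4240
x=-2: |R|=0.1111
x=-10: |R|=0.3793
x=-100: |R|=0.5748
θ=5/8≥1/2 ⇒ |1+3/8x|<|1−5/8x| ∀x<0 ⇒ interval (−∞,0).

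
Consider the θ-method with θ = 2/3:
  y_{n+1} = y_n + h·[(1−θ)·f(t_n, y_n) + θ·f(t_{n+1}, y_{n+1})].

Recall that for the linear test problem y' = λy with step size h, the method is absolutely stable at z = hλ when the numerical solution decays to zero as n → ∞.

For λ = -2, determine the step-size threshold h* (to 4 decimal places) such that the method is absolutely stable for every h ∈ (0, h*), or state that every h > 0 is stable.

(−∞, 0) — no finite endpoint. Any h>0 works for λ=-2.

Test eqn y'=λy, z=hλ:
  y_{n+1} = y_n + z·[1/3·y_n + 2/3·y_{n+1}] ⇒ (1 − 2/3z)y_{n+1} = (1 + 1/3z)y_n
  Hence R(z) = (1 + 1/3z)/(1 − 2/3z).

Find x<0 with |R(x)|<1.
x=-1.38: |R|=0.2813
x=-2: |R|=0.1429
x=-10: |R|=0.3043
x=-100: |R|=0.4778
θ=2/3≥1/2 ⇒ |1+1/3x|<|1−2/3x| ∀x<0 ⇒ unbounded interval.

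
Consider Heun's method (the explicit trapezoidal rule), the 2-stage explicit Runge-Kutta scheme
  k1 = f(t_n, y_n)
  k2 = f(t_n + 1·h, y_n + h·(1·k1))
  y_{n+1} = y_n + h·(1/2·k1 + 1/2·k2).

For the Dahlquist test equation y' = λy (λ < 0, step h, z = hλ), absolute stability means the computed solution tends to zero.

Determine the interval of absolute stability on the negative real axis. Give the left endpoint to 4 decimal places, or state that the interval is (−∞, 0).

Test eqn y'=λy, z=hλ:
  order 2, 2-stage ⇒ R(z)=1+z+z^2/2
  (e.g. R(-1.14)=0.50980, |R|=0.50980)

Find x<0 with |R(x)|<1.
x=-1.14: |R|=0.5098
|R(-2.09)|=1.0940 |R(-1.23)|=0.5264 |R(-1.07)|=0.5025
Bisect:
  x_lo=-2.8613 |R|=2.2322  x_hi=-0.3666 |R|=0.7006
  mid=-1.61396 |R|=0.68847 →hi
  mid=-2.23762 |R|=1.26585 →lo
  mid=-1.92579 |R|=0.92854 →hi
  mid=-2.08170 |R|=1.08504 →lo
  mid=-2.00374 |R|=1.00375 →lo
  mid=-1.96476 |R|=0.96539 →hi
  mid=-1.98425 |R|=0.98438 →hi
  ...
  [-2.00009,-1.99994] ⇒ x*=-2.0000
Interval (-2.0000, 0).

(-2.0000, 0).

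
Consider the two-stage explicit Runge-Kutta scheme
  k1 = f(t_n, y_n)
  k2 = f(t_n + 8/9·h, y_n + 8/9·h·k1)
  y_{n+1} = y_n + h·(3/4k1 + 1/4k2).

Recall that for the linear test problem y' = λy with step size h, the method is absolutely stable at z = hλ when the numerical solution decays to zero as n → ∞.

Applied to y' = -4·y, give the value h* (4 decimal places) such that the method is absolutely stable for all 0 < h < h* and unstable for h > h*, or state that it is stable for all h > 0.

On y'=λy, z=hλ:
  k1=λy_n ⇒ h·k1=z·y_n;  k2=λ(1+8/9z)y_n ⇒ h·k2=z(1+8/9z)y_n
  y_{n+1}/y_n = 1 + 3/4z + 1/4z(1+8/9z) = 1 + z + 2/9z²
  ⇒ R(z) = 1 + z + 2/9z².

Solve |R(x)|<1 on ℝ⁻.
x=-0.71: |R|=0.4020
R=1: x+2/9x²=0 ⇒ x=−9/2=-4.5000; min R=1−1/(4·2/9)=-0.1250>−1
Confirm numerically:
  x=-3.371: |R|=0.15425 <1
  x=-2.450: |R|=0.11611 <1
  x=-2.394: |R|=0.12039 <1
  x=-1.854: |R|=0.09015 <1
  x=-4.921: |R|=1.46039 >1
  x=-4.769: |R|=1.28508 >1
So |R|<1 on (-4.5000, 0).

(-4.5000,0); λ=-4 ⇒ h* = (9/2)/4 = 1.1250.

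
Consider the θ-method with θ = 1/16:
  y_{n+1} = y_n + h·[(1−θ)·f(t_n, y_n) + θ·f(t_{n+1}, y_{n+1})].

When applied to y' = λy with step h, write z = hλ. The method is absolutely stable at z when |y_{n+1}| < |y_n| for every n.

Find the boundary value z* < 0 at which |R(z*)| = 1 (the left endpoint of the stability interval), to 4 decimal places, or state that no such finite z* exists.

z* = -2.2857.

On y'=λy, z=hλ:
  y_{n+1} = y_n + z·[15/16·y_n + 1/16·y_{n+1}] ⇒ (1 − 1/16z)y_{n+1} = (1 + 15/16z)y_n
  R(z) = (1 + 15/16z)/(1 − 1/16z).

Boundary: |R(x)|=1, x<0.
x=-1.78: |R|=0.6018
R=−1: 1+15/16x = −1+1/16x ⇒ -7/8x=2 ⇒ x=2/(-7/8)=-2.2857
Confirm numerically:
  x=-1.994: |R|=0.77304 <1
  x=-1.760: |R|=0.58559 <1
  x=-1.745: |R|=0.57340 <1
  x=-2.799: |R|=1.38225 >1
  x=-2.615: |R|=1.24765 >1
  x=-2.311: |R|=1.01933 >1
So |R|<1 on (-2.2857, 0).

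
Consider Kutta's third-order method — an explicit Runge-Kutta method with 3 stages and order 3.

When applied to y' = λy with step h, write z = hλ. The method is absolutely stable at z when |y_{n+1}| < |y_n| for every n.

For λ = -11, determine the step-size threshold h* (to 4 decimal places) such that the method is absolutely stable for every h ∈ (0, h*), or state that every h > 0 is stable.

Test eqn y'=λy, z=hλ:
  order 3, 3-stage ⇒ R(z)=1+z+z^2/2+z^3/6
  (e.g. R(-1.44)=0.09914, |R|=0.09914)

Find x<0 with |R(x)|<1.
x=-1.44: |R|=0.0991
|R(-1.82)|=0.1686 |R(-1.73)|=0.0965 |R(-1.68)|=0.0591
Bisect:
  x_lo=-2.8713 |R|=1.6945  x_hi=-0.1557 |R|=0.8558
  mid=-1.51354 |R|=0.05399 →hi
  mid=-2.19243 |R|=0.54547 →hi
  mid=-2.53188 |R|=1.03174 →lo
  mid=-2.36216 |R|=0.76899 →hi
  mid=-2.44702 |R|=0.89515 →hi
  mid=-2.48945 |R|=0.96211 →hi
  mid=-2.51067 |R|=0.99658 →hi
  mid=-2.52127 |R|=1.01408 →lo
  mid=-2.51597 |R|=1.00531 →lo
  mid=-2.51332 |R|=1.00094 →lo
  ...
  [-2.51282,-2.51265] ⇒ x*=-2.5127
Interval (-2.5127, 0).

(-2.5127,0); λ=-11 ⇒ h* = 0.2284.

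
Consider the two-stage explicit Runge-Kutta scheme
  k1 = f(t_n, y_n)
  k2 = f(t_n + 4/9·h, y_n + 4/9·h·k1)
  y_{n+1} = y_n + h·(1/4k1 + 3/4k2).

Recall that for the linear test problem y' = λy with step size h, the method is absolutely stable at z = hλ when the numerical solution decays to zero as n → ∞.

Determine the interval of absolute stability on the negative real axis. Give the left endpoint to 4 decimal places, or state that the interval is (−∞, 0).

(-3.0000, 0).

Set f=λy, z=hλ:
  k1=λy_n ⇒ h·k1=z·y_n;  k2=λ(1+4/9z)y_n ⇒ h·k2=z(1+4/9z)y_n
  y_{n+1}/y_n = 1 + 1/4z + 3/4z(1+4/9z) = 1 + z + 1/3z²
  Hence R(z) = 1 + z + 1/3z².

Find x<0 with |R(x)|<1.
x=-0.87: |R|=0.3823
R=1: x+1/3x²=0 ⇒ x=−3=-3.0000; min R=1−1/(4·1/3)=0.2500>−1
Confirm numerically:
  x=-2.907: |R|=0.90988 <1
  x=-2.422: |R|=0.53336 <1
  x=-1.680: |R|=0.26080 <1
  x=-3.445: |R|=1.51101 >1
  x=-3.107: |R|=1.11082 >1
  x=-3.074: |R|=1.07583 >1
So |R|<1 on (-3.0000, 0).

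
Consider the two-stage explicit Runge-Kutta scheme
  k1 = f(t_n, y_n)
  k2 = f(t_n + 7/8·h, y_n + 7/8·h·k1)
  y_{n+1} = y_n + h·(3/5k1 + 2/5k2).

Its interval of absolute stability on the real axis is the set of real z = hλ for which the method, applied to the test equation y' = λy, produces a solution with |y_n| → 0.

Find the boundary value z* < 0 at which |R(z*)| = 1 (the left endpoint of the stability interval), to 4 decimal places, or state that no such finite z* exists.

z* = -2.8571.

On y'=λy, z=hλ:
  k1=λy_n ⇒ h·k1=z·y_n;  k2=λ(1+7/8z)y_n ⇒ h·k2=z(1+7/8z)y_n
  y_{n+1}/y_n = 1 + 3/5z + 2/5z(1+7/8z) = 1 + z + 7/20z²
  Hence R(z) = 1 + z + 7/20z².

Need |R(x)|<1, x<0.
x=-0.81: |R|=0.4196
R=1: x+7/20x²=0 ⇒ x=−20/7=-2.8571; min R=1−1/(4·7/20)=0.2857>−1
Confirm numerically:
  x=-2.799: |R|=0.94304 <1
  x=-2.777: |R|=0.92211 <1
  x=-1.511: |R|=0.28809 <1
  x=-1.183: |R|=0.30682 <1
  x=-3.409: |R|=1.65845 >1
  x=-3.320: |R|=1.53784 >1
  x=-3.287: |R|=1.49453 >1
Stable set (-2.8571, 0).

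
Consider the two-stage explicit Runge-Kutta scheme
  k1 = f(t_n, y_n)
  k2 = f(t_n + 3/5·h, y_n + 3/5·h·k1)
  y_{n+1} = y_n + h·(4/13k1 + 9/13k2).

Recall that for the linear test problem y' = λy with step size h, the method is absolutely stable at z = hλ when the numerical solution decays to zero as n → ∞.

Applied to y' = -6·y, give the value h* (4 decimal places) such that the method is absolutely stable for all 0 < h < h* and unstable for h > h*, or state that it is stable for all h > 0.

With y'=λy (z=hλ):
  k1=λy_n ⇒ h·k1=z·y_n;  k2=λ(1+3/5z)y_n ⇒ h·k2=z(1+3/5z)y_n
  y_{n+1}/y_n = 1 + 4/13z + 9/13z(1+3/5z) = 1 + z + 27/65z²
  ⇒ R(z) = 1 + z + 27/65z².

Boundary: |R(x)|=1, x<0.
x=-0.56: |R|=0.5703
R=1: x+27/65x²=0 ⇒ x=−65/27=-2.4074; min R=1−1/(4·27/65)=0.3981>−1
Confirm numerically:
  x=-2.299: |R|=0.89647 <1
  x=-1.988: |R|=0.65366 <1
  x=-1.934: |R|=0.61969 <1
  x=-1.432: |R|=0.41980 <1
  x=-2.993: |R|=1.72804 >1
  x=-2.616: |R|=1.22667 >1
  x=-2.486: |R|=1.08116 >1
Interval (-2.4074, 0).

(-2.4074,0); λ=-6 ⇒ h* = (65/27)/6 = 0.4012.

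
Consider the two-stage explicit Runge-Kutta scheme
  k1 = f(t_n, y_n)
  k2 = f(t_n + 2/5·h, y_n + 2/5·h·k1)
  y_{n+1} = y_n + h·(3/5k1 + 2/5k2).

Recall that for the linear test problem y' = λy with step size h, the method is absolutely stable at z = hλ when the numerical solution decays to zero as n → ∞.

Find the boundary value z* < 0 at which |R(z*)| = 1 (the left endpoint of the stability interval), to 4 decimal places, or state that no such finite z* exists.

With y'=λy (z=hλ):
  k1=λy_n ⇒ h·k1=z·y_n;  k2=λ(1+2/5z)y_n ⇒ h·k2=z(1+2/5z)y_n
  y_{n+1}/y_n = 1 + 3/5z + 2/5z(1+2/5z) = 1 + z + 4/25z²
  R(z) = 1 + z + 4/25z².

Need |R(x)|<1, x<0.
x=-1.03: |R|=0.1397
R=1: x+4/25x²=0 ⇒ x=−25/4=-6.2500; min R=1−1/(4·4/25)=-0.5625>−1
Confirm numerically:
  x=-6.043: |R|=0.79986 <1
  x=-5.220: |R|=0.13974 <1
  x=-4.799: |R|=0.11414 <1
  x=-4.506: |R|=0.25735 <1
  x=-6.686: |R|=1.46642 >1
  x=-6.361: |R|=1.11297 >1
  x=-6.276: |R|=1.02611 >1
So |R|<1 on (-6.2500, 0).

left endpoint -6.2500.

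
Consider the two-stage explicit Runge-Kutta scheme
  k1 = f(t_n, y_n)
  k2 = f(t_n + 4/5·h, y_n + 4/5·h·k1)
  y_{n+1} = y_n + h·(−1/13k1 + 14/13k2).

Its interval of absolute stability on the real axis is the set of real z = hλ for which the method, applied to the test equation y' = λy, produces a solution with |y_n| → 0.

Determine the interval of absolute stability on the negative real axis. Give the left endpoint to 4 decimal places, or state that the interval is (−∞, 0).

z∈(-1.1607,0).

Test eqn y'=λy, z=hλ:
  k1=λy_n ⇒ h·k1=z·y_n;  k2=λ(1+4/5z)y_n ⇒ h·k2=z(1+4/5z)y_n
  y_{n+1}/y_n = 1 − 1/13z + 14/13z(1+4/5z) = 1 + z + 56/65z²
  Hence R(z) = 1 + z + 56/65z².

Need |R(x)|<1, x<0.
x=-1.8: |R|=1.9914
R=1: x+56/65x²=0 ⇒ x=−65/56=-1.1607; min R=1−1/(4·56/65)=0.7098>−1
Confirm numerically:
  x=-0.972: |R|=0.84197 <1
  x=-0.928: |R|=0.81394 <1
  x=-0.824: |R|=0.76096 <1
  x=-0.483: |R|=0.71799 <1
  x=-1.755: |R|=1.89856 >1
  x=-1.340: |R|=1.20698 >1
Stable set (-1.1607, 0).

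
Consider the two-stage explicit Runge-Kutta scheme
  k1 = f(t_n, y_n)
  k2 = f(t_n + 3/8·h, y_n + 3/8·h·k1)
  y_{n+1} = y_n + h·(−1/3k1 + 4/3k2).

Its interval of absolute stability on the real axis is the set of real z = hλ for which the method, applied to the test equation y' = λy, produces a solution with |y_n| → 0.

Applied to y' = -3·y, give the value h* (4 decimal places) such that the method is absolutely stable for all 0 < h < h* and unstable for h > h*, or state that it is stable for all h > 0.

With y'=λy (z=hλ):
  k1=λy_n ⇒ h·k1=z·y_n;  k2=λ(1+3/8z)y_n ⇒ h·k2=z(1+3/8z)y_n
  y_{n+1}/y_n = 1 − 1/3z + 4/3z(1+3/8z) = 1 + z + 1/2z²
  R(z) = 1 + z + 1/2z².

Solve |R(x)|<1 on ℝ⁻.
x=-0.5: |R|=0.6250
R=1: x+1/2x²=0 ⇒ x=−2=-2.0000; min R=1−1/(4·1/2)=0.5000>−1
Confirm numerically:
  x=-1.915: |R|=0.91861 <1
  x=-1.457: |R|=0.60442 <1
  x=-0.947: |R|=0.50140 <1
  x=-2.377: |R|=1.44806 >1
  x=-2.346: |R|=1.40586 >1
  x=-2.252: |R|=1.28375 >1
Interval (-2.0000, 0).

(-2.0000,0); λ=-3 ⇒ h* = (2)/3 = 0.6667.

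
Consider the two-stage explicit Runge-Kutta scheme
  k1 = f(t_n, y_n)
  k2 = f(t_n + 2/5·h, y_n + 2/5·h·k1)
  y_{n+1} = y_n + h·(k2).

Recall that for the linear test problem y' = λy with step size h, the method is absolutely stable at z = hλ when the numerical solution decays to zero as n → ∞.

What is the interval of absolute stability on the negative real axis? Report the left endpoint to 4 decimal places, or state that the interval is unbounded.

(-2.5000, 0).

On y'=λy, z=hλ:
  k1=λy_n ⇒ h·k1=z·y_n;  k2=λ(1+2/5z)y_n ⇒ h·k2=z(1+2/5z)y_n
  y_{n+1}/y_n = 1 + z(1+2/5z) = 1 + z + 2/5z²
  R(z) = 1 + z + 2/5z².

Solve |R(x)|<1 on ℝ⁻.
x=-1.61: |R|=0.4268
R=1: x+2/5x²=0 ⇒ x=−5/2=-2.5000; min R=1−1/(4·2/5)=0.3750>−1
Confirm numerically:
  x=-2.427: |R|=0.92913 <1
  x=-2.166: |R|=0.71062 <1
  x=-1.999: |R|=0.59940 <1
  x=-1.673: |R|=0.44657 <1
  x=-2.989: |R|=1.58465 >1
  x=-2.818: |R|=1.35845 >1
  x=-2.541: |R|=1.04167 >1
Stable set (-2.5000, 0).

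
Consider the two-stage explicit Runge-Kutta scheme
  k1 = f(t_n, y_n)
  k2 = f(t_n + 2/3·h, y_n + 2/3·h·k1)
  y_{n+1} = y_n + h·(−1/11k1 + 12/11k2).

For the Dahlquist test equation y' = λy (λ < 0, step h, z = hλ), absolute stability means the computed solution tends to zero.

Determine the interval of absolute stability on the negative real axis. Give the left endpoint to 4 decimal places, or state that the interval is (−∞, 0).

(-1.3750, 0).

With y'=λy (z=hλ):
  k1=λy_n ⇒ h·k1=z·y_n;  k2=λ(1+2/3z)y_n ⇒ h·k2=z(1+2/3z)y_n
  y_{n+1}/y_n = 1 − 1/11z + 12/11z(1+2/3z) = 1 + z + 8/11z²
  ⇒ R(z) = 1 + z + 8/11z².

Boundary: |R(x)|=1, x<0.
x=-1.71: |R|=1.4166
R=1: x+8/11x²=0 ⇒ x=−11/8=-1.3750; min R=1−1/(4·8/11)=0.6562>−1
Confirm numerically:
  x=-1.269: |R|=0.90217 <1
  x=-1.203: |R|=0.84952 <1
  x=-1.142: |R|=0.80648 <1
  x=-0.562: |R|=0.66770 <1
  x=-1.971: |R|=1.85434 >1
  x=-1.648: |R|=1.32720 >1
  x=-1.532: |R|=1.17493 >1
So |R|<1 on (-1.3750, 0).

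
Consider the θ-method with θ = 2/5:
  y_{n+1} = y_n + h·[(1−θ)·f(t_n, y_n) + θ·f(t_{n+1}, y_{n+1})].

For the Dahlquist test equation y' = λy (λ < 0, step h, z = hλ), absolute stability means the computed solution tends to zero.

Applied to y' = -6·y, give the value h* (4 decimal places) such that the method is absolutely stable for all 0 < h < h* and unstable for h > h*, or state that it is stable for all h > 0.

(-10.0000,0); λ=-6 ⇒ h* = (10)/6 = 1.6667.

With y'=λy (z=hλ):
  y_{n+1} = y_n + z·[3/5·y_n + 2/5·y_{n+1}] ⇒ (1 − 2/5z)y_{n+1} = (1 + 3/5z)y_n
  so R(z) = (1 + 3/5z)/(1 − 2/5z).

Solve |R(x)|<1 on ℝ⁻.
x=-0.8: |R|=0.3939
R=−1: 1+3/5x = −1+2/5x ⇒ -1/5x=2 ⇒ x=2/(-1/5)=-10.0000
Confirm numerically:
  x=-9.855: |R|=0.99413 <1
  x=-9.187: |R|=0.96522 <1
  x=-7.892: |R|=0.89858 <1
  x=-10.260: |R|=1.01019 >1
  x=-10.193: |R|=1.00760 >1
Interval (-10.0000, 0).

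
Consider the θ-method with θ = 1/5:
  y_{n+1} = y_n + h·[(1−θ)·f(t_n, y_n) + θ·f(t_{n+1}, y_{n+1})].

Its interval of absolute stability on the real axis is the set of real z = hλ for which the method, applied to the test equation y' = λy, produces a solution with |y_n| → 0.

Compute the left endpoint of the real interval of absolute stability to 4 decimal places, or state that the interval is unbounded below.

With y'=λy (z=hλ):
  y_{n+1} = y_n + z·[4/5·y_n + 1/5·y_{n+1}] ⇒ (1 − 1/5z)y_{n+1} = (1 + 4/5z)y_n
  Hence R(z) = (1 + 4/5z)/(1 − 1/5z).

Boundary: |R(x)|=1, x<0.
x=-0.75: |R|=0.3478
R=−1: 1+4/5x = −1+1/5x ⇒ -3/5x=2 ⇒ x=2/(-3/5)=-3.3333
Confirm numerically:
  x=-3.001: |R|=0.87539 <1
  x=-2.886: |R|=0.82983 <1
  x=-2.870: |R|=0.82338 <1
  x=-1.760: |R|=0.30178 <1
  x=-3.749: |R|=1.14253 >1
  x=-3.619: |R|=1.09943 >1
  x=-3.555: |R|=1.07773 >1
So |R|<1 on (-3.3333, 0).

z* = -3.3333.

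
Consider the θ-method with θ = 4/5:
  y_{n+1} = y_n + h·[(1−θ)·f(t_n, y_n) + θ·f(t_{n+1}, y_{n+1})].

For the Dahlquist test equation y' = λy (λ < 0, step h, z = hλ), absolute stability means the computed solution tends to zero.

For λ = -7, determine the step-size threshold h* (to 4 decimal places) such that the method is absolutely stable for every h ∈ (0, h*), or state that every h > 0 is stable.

(−∞, 0) — no finite endpoint. Any h>0 works for λ=-7.

Set f=λy, z=hλ:
  y_{n+1} = y_n + z·[1/5·y_n + 4/5·y_{n+1}] ⇒ (1 − 4/5z)y_{n+1} = (1 + 1/5z)y_n
  R(z) = (1 + 1/5z)/(1 − 4/5z).

Boundary: |R(x)|=1, x<0.
x=-0.69: |R|=0.5554
x=-2: |R|=0.2308
x=-10: |R|=0.1111
x=-100: |R|=0.2346
θ=4/5≥1/2 ⇒ |1+1/5x|<|1−4/5x| ∀x<0 ⇒ interval (−∞,0).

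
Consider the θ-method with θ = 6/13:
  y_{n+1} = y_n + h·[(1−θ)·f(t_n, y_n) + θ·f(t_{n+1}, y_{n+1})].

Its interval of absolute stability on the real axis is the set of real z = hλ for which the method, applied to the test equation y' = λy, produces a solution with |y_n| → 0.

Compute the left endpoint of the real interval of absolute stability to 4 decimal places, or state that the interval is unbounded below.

Set f=λy, z=hλ:
  y_{n+1} = y_n + z·[7/13·y_n + 6/13·y_{n+1}] ⇒ (1 − 6/13z)y_{n+1} = (1 + 7/13z)y_n
  so R(z) = (1 + 7/13z)/(1 − 6/13z).

Find x<0 with |R(x)|<1.
x=-1.7: |R|=0.0474
R=−1: 1+7/13x = −1+6/13x ⇒ -1/13x=2 ⇒ x=2/(-1/13)=-26.0000
Confirm numerically:
  x=-24.601: |R|=0.99129 <1
  x=-20.786: |R|=0.96214 <1
  x=-16.980: |R|=0.92148 <1
  x=-15.530: |R|=0.90139 <1
  x=-26.344: |R|=1.00201 >1
  x=-26.274: |R|=1.00161 >1
So |R|<1 on (-26.0000, 0).

z* = -26.0000.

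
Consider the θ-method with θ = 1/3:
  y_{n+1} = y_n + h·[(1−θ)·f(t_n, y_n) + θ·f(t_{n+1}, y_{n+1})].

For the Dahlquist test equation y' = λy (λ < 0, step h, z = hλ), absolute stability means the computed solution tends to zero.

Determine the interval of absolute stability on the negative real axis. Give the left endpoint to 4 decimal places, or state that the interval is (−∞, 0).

On y'=λy, z=hλ:
  y_{n+1} = y_n + z·[2/3·y_n + 1/3·y_{n+1}] ⇒ (1 − 1/3z)y_{n+1} = (1 + 2/3z)y_n
  ⇒ R(z) = (1 + 2/3z)/(1 − 1/3z).

Find x<0 with |R(x)|<1.
x=-0.51: |R|=0.5641
R=−1: 1+2/3x = −1+1/3x ⇒ -1/3x=2 ⇒ x=2/(-1/3)=-6.0000
Confirm numerically:
  x=-5.065: |R|=0.88407 <1
  x=-4.389: |R|=0.78197 <1
  x=-3.707: |R|=0.65812 <1
  x=-6.517: |R|=1.05432 >1
  x=-6.313: |R|=1.03361 >1
  x=-6.063: |R|=1.00695 >1
So |R|<1 on (-6.0000, 0).

(-6.0000, 0).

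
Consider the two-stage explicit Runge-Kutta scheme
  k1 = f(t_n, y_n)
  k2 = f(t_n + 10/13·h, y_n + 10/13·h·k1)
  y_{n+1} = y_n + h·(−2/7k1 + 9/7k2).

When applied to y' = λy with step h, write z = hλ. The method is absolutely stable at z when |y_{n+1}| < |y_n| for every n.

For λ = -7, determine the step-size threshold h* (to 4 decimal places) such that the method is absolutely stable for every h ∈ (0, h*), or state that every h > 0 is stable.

With y'=λy (z=hλ):
  k1=λy_n ⇒ h·k1=z·y_n;  k2=λ(1+10/13z)y_n ⇒ h·k2=z(1+10/13z)y_n
  y_{n+1}/y_n = 1 − 2/7z + 9/7z(1+10/13z) = 1 + z + 90/91z²
  R(z) = 1 + z + 90/91z².

Need |R(x)|<1, x<0.
x=-1.53: |R|=1.7852
R=1: x+90/91x²=0 ⇒ x=−91/90=-1.0111; min R=1−1/(4·90/91)=0.7472>−1
Confirm numerically:
  x=-0.762: |R|=0.81226 <1
  x=-0.749: |R|=0.80584 <1
  x=-0.481: |R|=0.74782 <1
  x=-1.376: |R|=1.49657 >1
  x=-1.153: |R|=1.16180 >1
  x=-1.141: |R|=1.14657 >1
Stable set (-1.0111, 0).

(-1.0111,0); λ=-7 ⇒ h* = (91/90)/7 = 0.1444.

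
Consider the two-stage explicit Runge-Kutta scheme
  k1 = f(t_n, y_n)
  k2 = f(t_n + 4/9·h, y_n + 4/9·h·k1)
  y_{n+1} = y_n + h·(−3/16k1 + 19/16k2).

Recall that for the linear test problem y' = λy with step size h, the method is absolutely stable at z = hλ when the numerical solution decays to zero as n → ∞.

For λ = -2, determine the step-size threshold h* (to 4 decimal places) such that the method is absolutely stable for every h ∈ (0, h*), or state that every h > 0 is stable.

(-1.8947,0); λ=-2 ⇒ h* = (36/19)/2 = 0.9474.

With y'=λy (z=hλ):
  k1=λy_n ⇒ h·k1=z·y_n;  k2=λ(1+4/9z)y_n ⇒ h·k2=z(1+4/9z)y_n
  y_{n+1}/y_n = 1 − 3/16z + 19/16z(1+4/9z) = 1 + z + 19/36z²
  Hence R(z) = 1 + z + 19/36z².

Solve |R(x)|<1 on ℝ⁻.
x=-0.92: |R|=0.5267
R=1: x+19/36x²=0 ⇒ x=−36/19=-1.8947; min R=1−1/(4·19/36)=0.5263>−1
Confirm numerically:
  x=-1.654: |R|=0.78985 <1
  x=-1.063: |R|=0.53337 <1
  x=-0.810: |R|=0.53627 <1
  x=-2.449: |R|=1.71640 >1
  x=-2.055: |R|=1.17382 >1
Stable set (-1.8947, 0).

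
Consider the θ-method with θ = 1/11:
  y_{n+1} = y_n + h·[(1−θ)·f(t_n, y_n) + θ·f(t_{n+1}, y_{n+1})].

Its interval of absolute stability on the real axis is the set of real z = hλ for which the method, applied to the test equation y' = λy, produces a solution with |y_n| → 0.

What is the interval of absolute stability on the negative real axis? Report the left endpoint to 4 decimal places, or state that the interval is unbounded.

z∈(-2.4444,0).

Set f=λy, z=hλ:
  y_{n+1} = y_n + z·[10/11·y_n + 1/11·y_{n+1}] ⇒ (1 − 1/11z)y_{n+1} = (1 + 10/11z)y_n
  Hence R(z) = (1 + 10/11z)/(1 − 1/11z).

Solve |R(x)|<1 on ℝ⁻.
x=-1.01: |R|=0.0749
R=−1: 1+10/11x = −1+1/11x ⇒ -9/11x=2 ⇒ x=2/(-9/11)=-2.4444
Confirm numerically:
  x=-2.090: |R|=0.75630 <1
  x=-1.671: |R|=0.45064 <1
  x=-1.535: |R|=0.34703 <1
  x=-2.921: |R|=1.30810 >1
  x=-2.914: |R|=1.30372 >1
  x=-2.618: |R|=1.11470 >1
So |R|<1 on (-2.4444, 0).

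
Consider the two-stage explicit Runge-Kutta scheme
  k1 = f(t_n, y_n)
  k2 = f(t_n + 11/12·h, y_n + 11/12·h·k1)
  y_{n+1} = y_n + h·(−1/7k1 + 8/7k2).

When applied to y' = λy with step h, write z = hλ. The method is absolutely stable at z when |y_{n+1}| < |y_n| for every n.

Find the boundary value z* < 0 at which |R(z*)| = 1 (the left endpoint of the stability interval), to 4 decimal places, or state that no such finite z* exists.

With y'=λy (z=hλ):
  k1=λy_n ⇒ h·k1=z·y_n;  k2=λ(1+11/12z)y_n ⇒ h·k2=z(1+11/12z)y_n
  y_{n+1}/y_n = 1 − 1/7z + 8/7z(1+11/12z) = 1 + z + 22/21z²
  so R(z) = 1 + z + 22/21z².

Need |R(x)|<1, x<0.
x=-1.79: |R|=2.5667
R=1: x+22/21x²=0 ⇒ x=−21/22=-0.9545; min R=1−1/(4·22/21)=0.7614>−1
Confirm numerically:
  x=-0.586: |R|=0.77375 <1
  x=-0.526: |R|=0.76385 <1
  x=-0.456: |R|=0.76184 <1
  x=-0.400: |R|=0.76762 <1
  x=-1.482: |R|=1.81891 >1
  x=-1.171: |R|=1.26554 >1
Interval (-0.9545, 0).

left endpoint -0.9545.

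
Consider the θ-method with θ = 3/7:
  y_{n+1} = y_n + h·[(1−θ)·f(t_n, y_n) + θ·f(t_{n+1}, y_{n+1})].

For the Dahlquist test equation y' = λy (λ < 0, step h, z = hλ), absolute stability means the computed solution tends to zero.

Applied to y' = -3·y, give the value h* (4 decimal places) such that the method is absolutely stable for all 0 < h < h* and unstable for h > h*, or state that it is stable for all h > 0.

(-14.0000,0); λ=-3 ⇒ h* = (14)/3 = 4.6667.

Test eqn y'=λy, z=hλ:
  y_{n+1} = y_n + z·[4/7·y_n + 3/7·y_{n+1}] ⇒ (1 − 3/7z)y_{n+1} = (1 + 4/7z)y_n
  so R(z) = (1 + 4/7z)/(1 − 3/7z).

Boundary: |R(x)|=1, x<0.
x=-1.28: |R|=0.1734
R=−1: 1+4/7x = −1+3/7x ⇒ -1/7x=2 ⇒ x=2/(-1/7)=-14.0000
Confirm numerically:
  x=-13.782: |R|=0.99549 <1
  x=-11.924: |R|=0.95146 <1
  x=-9.861: |R|=0.88686 <1
  x=-14.446: |R|=1.00886 >1
  x=-14.248: |R|=1.00499 >1
Stable set (-14.0000, 0).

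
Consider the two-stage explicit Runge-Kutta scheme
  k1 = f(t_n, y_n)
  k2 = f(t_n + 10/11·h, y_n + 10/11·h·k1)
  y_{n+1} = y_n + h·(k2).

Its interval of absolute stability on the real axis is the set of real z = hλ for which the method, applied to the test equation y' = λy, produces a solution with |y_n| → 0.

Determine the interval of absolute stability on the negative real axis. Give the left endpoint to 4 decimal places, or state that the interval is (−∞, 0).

Test eqn y'=λy, z=hλ:
  k1=λy_n ⇒ h·k1=z·y_n;  k2=λ(1+10/11z)y_n ⇒ h·k2=z(1+10/11z)y_n
  y_{n+1}/y_n = 1 + z(1+10/11z) = 1 + z + 10/11z²
  ⇒ R(z) = 1 + z + 10/11z².

Need |R(x)|<1, x<0.
x=-1.77: |R|=2.0781
R=1: x+10/11x²=0 ⇒ x=−11/10=-1.1000; min R=1−1/(4·10/11)=0.7250>−1
Confirm numerically:
  x=-1.077: |R|=0.97748 <1
  x=-1.015: |R|=0.92157 <1
  x=-0.953: |R|=0.87264 <1
  x=-0.585: |R|=0.72611 <1
  x=-1.493: |R|=1.53341 >1
  x=-1.422: |R|=1.41626 >1
  x=-1.239: |R|=1.15656 >1
So |R|<1 on (-1.1000, 0).

(-1.1000, 0).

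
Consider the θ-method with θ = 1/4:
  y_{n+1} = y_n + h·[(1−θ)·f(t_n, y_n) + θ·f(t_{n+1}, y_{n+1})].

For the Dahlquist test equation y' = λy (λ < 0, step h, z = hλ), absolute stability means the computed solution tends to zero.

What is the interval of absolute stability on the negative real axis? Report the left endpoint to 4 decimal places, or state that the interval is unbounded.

(-4.0000, 0).

With y'=λy (z=hλ):
  y_{n+1} = y_n + z·[3/4·y_n + 1/4·y_{n+1}] ⇒ (1 − 1/4z)y_{n+1} = (1 + 3/4z)y_n
  so R(z) = (1 + 3/4z)/(1 − 1/4z).

Need |R(x)|<1, x<0.
x=-0.69: |R|=0.4115
R=−1: 1+3/4x = −1+1/4x ⇒ -1/2x=2 ⇒ x=2/(-1/2)=-4.0000
Confirm numerically:
  x=-2.862: |R|=0.66832 <1
  x=-2.819: |R|=0.65361 <1
  x=-1.678: |R|=0.18211 <1
  x=-1.609: |R|=0.14744 <1
  x=-4.587: |R|=1.13672 >1
  x=-4.325: |R|=1.07808 >1
  x=-4.140: |R|=1.03440 >1
So |R|<1 on (-4.0000, 0).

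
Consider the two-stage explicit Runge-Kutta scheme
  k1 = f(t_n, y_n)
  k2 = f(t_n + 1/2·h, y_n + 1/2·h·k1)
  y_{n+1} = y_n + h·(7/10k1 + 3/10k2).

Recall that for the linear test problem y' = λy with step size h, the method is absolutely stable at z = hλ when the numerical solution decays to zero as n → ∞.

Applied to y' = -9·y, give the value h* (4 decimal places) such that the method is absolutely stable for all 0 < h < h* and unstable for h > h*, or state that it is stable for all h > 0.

(-6.6667,0); λ=-9 ⇒ h* = (20/3)/9 = 0.7407.

Test eqn y'=λy, z=hλ:
  k1=λy_n ⇒ h·k1=z·y_n;  k2=λ(1+1/2z)y_n ⇒ h·k2=z(1+1/2z)y_n
  y_{n+1}/y_n = 1 + 7/10z + 3/10z(1+1/2z) = 1 + z + 3/20z²
  so R(z) = 1 + z + 3/20z².

Solve |R(x)|<1 on ℝ⁻.
x=-1.51: |R|=0.1680
R=1: x+3/20x²=0 ⇒ x=−20/3=-6.6667; min R=1−1/(4·3/20)=-0.6667>−1
Confirm numerically:
  x=-4.677: |R|=0.39585 <1
  x=-4.617: |R|=0.41950 <1
  x=-3.239: |R|=0.66533 <1
  x=-3.103: |R|=0.65871 <1
  x=-6.970: |R|=1.31713 >1
  x=-6.942: |R|=1.28670 >1
So |R|<1 on (-6.6667, 0).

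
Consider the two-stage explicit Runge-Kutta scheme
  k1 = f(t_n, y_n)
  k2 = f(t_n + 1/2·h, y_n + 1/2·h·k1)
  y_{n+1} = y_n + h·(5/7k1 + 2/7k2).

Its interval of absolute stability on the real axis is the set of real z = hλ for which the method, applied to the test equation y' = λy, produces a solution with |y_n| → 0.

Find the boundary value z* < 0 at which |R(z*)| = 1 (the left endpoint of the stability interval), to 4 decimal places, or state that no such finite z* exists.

z* = -7.0000.

Set f=λy, z=hλ:
  k1=λy_n ⇒ h·k1=z·y_n;  k2=λ(1+1/2z)y_n ⇒ h·k2=z(1+1/2z)y_n
  y_{n+1}/y_n = 1 + 5/7z + 2/7z(1+1/2z) = 1 + z + 1/7z²
  Hence R(z) = 1 + z + 1/7z².

Find x<0 with |R(x)|<1.
x=-1.1: |R|=0.0729
R=1: x+1/7x²=0 ⇒ x=−7=-7.0000; min R=1−1/(4·1/7)=-0.7500>−1
Confirm numerically:
  x=-5.909: |R|=0.07904 <1
  x=-5.884: |R|=0.06192 <1
  x=-5.358: |R|=0.25683 <1
  x=-7.180: |R|=1.18463 >1
  x=-7.161: |R|=1.16470 >1
Interval (-7.0000, 0).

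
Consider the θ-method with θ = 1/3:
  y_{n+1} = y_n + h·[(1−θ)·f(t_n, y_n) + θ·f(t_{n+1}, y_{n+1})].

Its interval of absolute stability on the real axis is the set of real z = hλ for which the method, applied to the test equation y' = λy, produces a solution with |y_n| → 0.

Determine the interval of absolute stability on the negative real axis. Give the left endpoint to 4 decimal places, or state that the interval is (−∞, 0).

(-6.0000, 0).

With y'=λy (z=hλ):
  y_{n+1} = y_n + z·[2/3·y_n + 1/3·y_{n+1}] ⇒ (1 − 1/3z)y_{n+1} = (1 + 2/3z)y_n
  ⇒ R(z) = (1 + 2/3z)/(1 − 1/3z).

Boundary: |R(x)|=1, x<0.
x=-0.58: |R|=0.5140
R=−1: 1+2/3x = −1+1/3x ⇒ -1/3x=2 ⇒ x=2/(-1/3)=-6.0000
Confirm numerically:
  x=-4.195: |R|=0.74913 <1
  x=-3.525: |R|=0.62069 <1
  x=-3.161: |R|=0.53920 <1
  x=-6.476: |R|=1.05023 >1
  x=-6.216: |R|=1.02344 >1
  x=-6.151: |R|=1.01650 >1
Interval (-6.0000, 0).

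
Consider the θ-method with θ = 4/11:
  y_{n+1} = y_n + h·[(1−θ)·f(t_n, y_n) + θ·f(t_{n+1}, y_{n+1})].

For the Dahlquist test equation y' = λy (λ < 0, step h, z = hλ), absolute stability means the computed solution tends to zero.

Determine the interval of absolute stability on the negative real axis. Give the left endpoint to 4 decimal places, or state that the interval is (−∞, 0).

z∈(-7.3333,0).

On y'=λy, z=hλ:
  y_{n+1} = y_n + z·[7/11·y_n + 4/11·y_{n+1}] ⇒ (1 − 4/11z)y_{n+1} = (1 + 7/11z)y_n
  R(z) = (1 + 7/11z)/(1 − 4/11z).

Need |R(x)|<1, x<0.
x=-0.81: |R|=0.3743
R=−1: 1+7/11x = −1+4/11x ⇒ -3/11x=2 ⇒ x=2/(-3/11)=-7.3333
Confirm numerically:
  x=-4.933: |R|=0.76568 <1
  x=-4.136: |R|=0.65176 <1
  x=-3.459: |R|=0.53201 <1
  x=-7.929: |R|=1.04183 >1
  x=-7.634: |R|=1.02172 >1
  x=-7.543: |R|=1.01528 >1
Stable set (-7.3333, 0).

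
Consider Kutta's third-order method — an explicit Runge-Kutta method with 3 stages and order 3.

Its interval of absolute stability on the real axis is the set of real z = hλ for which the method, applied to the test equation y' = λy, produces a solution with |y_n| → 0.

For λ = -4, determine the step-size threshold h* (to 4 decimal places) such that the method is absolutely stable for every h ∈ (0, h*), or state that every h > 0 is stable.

With y'=λy (z=hλ):
  order 3, 3-stage ⇒ R(z)=1+z+z^2/2+z^3/6
  (e.g. R(-1.51)=0.05622, |R|=0.05622)

Need |R(x)|<1, x<0.
x=-1.51: |R|=0.0562
|R(-2.58)|=1.1141 |R(-2.55)|=1.0623 |R(-1.49)|=0.0687
Bisect:
  x_lo=-2.9809 |R|=1.9527  x_hi=-0.3613 |R|=0.6961
  mid=-1.67113 |R|=0.05261 →hi
  mid=-2.32603 |R|=0.71829 →hi
  mid=-2.65348 |R|=1.24684 →lo
  mid=-2.48976 |R|=0.96260 →hi
  mid=-2.57162 |R|=1.09945 →lo
  mid=-2.53069 |R|=1.02974 →lo
  mid=-2.51022 |R|=0.99585 →hi
  ...
  [-2.51278,-2.51262] ⇒ x*=-2.5127
So |R|<1 on (-2.5127, 0).

(-2.5127,0); λ=-4 ⇒ h* = 0.6282.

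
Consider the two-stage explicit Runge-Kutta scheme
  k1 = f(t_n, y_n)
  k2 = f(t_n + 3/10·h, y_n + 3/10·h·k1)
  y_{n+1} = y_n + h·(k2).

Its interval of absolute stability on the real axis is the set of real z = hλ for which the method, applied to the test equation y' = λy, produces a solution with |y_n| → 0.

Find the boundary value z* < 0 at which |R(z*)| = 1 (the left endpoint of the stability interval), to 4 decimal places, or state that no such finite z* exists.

left endpoint -3.3333.

With y'=λy (z=hλ):
  k1=λy_n ⇒ h·k1=z·y_n;  k2=λ(1+3/10z)y_n ⇒ h·k2=z(1+3/10z)y_n
  y_{n+1}/y_n = 1 + z(1+3/10z) = 1 + z + 3/10z²
  Hence R(z) = 1 + z + 3/10z².

Find x<0 with |R(x)|<1.
x=-1.15: |R|=0.2468
R=1: x+3/10x²=0 ⇒ x=−10/3=-3.3333; min R=1−1/(4·3/10)=0.1667>−1
Confirm numerically:
  x=-2.631: |R|=0.44565 <1
  x=-2.303: |R|=0.28814 <1
  x=-2.226: |R|=0.26052 <1
  x=-1.751: |R|=0.16880 <1
  x=-3.684: |R|=1.38756 >1
  x=-3.422: |R|=1.09103 >1
So |R|<1 on (-3.3333, 0).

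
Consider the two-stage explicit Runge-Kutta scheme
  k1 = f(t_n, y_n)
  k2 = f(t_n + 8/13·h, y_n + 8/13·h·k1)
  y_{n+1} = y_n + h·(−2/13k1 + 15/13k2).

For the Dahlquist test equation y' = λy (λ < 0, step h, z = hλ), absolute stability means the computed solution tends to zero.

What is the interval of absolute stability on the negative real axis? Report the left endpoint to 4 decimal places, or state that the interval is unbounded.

z∈(-1.4083,0).

With y'=λy (z=hλ):
  k1=λy_n ⇒ h·k1=z·y_n;  k2=λ(1+8/13z)y_n ⇒ h·k2=z(1+8/13z)y_n
  y_{n+1}/y_n = 1 − 2/13z + 15/13z(1+8/13z) = 1 + z + 120/169z²
  Hence R(z) = 1 + z + 120/169z².

Need |R(x)|<1, x<0.
x=-1.63: |R|=1.2566
R=1: x+120/169x²=0 ⇒ x=−169/120=-1.4083; min R=1−1/(4·120/169)=0.6479>−1
Confirm numerically:
  x=-1.385: |R|=0.97705 <1
  x=-1.349: |R|=0.94317 <1
  x=-1.014: |R|=0.71608 <1
  x=-1.468: |R|=1.06219 >1
  x=-1.440: |R|=1.03238 >1
Stable set (-1.4083, 0).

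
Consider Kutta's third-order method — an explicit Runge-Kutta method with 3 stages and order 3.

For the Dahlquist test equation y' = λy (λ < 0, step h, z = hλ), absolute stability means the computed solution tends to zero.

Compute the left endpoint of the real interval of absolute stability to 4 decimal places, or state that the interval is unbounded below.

With y'=λy (z=hλ):
  order 3, 3-stage ⇒ R(z)=1+z+z^2/2+z^3/6
  (e.g. R(-1.64)=-0.03036, |R|=0.03036)

Solve |R(x)|<1 on ℝ⁻.
x=-1.64: |R|=0.0304
|R(-2.66)|=1.2590 |R(-1.37)|=0.1399 |R(-1.26)|=0.2004
Bisect:
  x_lo=-3.1773 |R|=2.4755  x_hi=-0.0539 |R|=0.9475
  mid=-1.61561 |R|=0.01335 →hi
  mid=-2.39644 |R|=0.81874 →hi
  mid=-2.78686 |R|=1.51096 →lo
  mid=-2.59165 |R|=1.13452 →lo
  mid=-2.49404 |R|=0.96952 →hi
  mid=-2.54285 |R|=1.05018 →lo
  mid=-2.51845 |R|=1.00940 →lo
  ...
  [-2.51292,-2.51273] ⇒ x*=-2.5127
Interval (-2.5127, 0).

left endpoint -2.5127.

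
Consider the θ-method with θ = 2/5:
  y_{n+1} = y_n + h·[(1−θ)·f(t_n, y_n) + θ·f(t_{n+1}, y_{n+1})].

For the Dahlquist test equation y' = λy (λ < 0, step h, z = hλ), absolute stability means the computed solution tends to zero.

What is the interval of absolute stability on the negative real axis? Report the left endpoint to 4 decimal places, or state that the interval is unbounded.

Test eqn y'=λy, z=hλ:
  y_{n+1} = y_n + z·[3/5·y_n + 2/5·y_{n+1}] ⇒ (1 − 2/5z)y_{n+1} = (1 + 3/5z)y_n
  Hence R(z) = (1 + 3/5z)/(1 − 2/5z).

Find x<0 with |R(x)|<1.
x=-0.88: |R|=0.3491
R=−1: 1+3/5x = −1+2/5x ⇒ -1/5x=2 ⇒ x=2/(-1/5)=-10.0000
Confirm numerically:
  x=-9.709: |R|=0.98808 <1
  x=-5.437: |R|=0.71255 <1
  x=-5.366: |R|=0.70544 <1
  x=-4.139: |R|=0.55859 <1
  x=-10.225: |R|=1.00884 >1
  x=-10.071: |R|=1.00282 >1
So |R|<1 on (-10.0000, 0).

z∈(-10.0000,0).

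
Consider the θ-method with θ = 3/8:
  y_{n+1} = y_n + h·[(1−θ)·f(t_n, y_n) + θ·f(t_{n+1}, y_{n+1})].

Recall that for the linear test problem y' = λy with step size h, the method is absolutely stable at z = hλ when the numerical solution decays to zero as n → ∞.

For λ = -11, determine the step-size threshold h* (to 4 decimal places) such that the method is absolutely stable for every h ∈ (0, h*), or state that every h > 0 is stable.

(-8.0000,0); λ=-11 ⇒ h* = (8)/11 = 0.7273.

On y'=λy, z=hλ:
  y_{n+1} = y_n + z·[5/8·y_n + 3/8·y_{n+1}] ⇒ (1 − 3/8z)y_{n+1} = (1 + 5/8z)y_n
  ⇒ R(z) = (1 + 5/8z)/(1 − 3/8z).

Find x<0 with |R(x)|<1.
x=-0.83: |R|=0.3670
R=−1: 1+5/8x = −1+3/8x ⇒ -1/4x=2 ⇒ x=2/(-1/4)=-8.0000
Confirm numerically:
  x=-5.400: |R|=0.78512 <1
  x=-4.554: |R|=0.68184 <1
  x=-3.836: |R|=0.57310 <1
  x=-8.240: |R|=1.01467 >1
  x=-8.091: |R|=1.00564 >1
So |R|<1 on (-8.0000, 0).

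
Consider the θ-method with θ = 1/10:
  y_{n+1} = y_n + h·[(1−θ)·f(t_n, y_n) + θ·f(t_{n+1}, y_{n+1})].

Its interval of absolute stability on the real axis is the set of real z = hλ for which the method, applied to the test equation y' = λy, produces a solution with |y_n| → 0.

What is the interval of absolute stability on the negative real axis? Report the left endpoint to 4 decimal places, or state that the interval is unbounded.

Set f=λy, z=hλ:
  y_{n+1} = y_n + z·[9/10·y_n + 1/10·y_{n+1}] ⇒ (1 − 1/10z)y_{n+1} = (1 + 9/10z)y_n
  so R(z) = (1 + 9/10z)/(1 − 1/10z).

Solve |R(x)|<1 on ℝ⁻.
x=-0.56: |R|=0.4697
R=−1: 1+9/10x = −1+1/10x ⇒ -4/5x=2 ⇒ x=2/(-4/5)=-2.5000
Confirm numerically:
  x=-2.400: |R|=0.93548 <1
  x=-1.681: |R|=0.43909 <1
  x=-1.629: |R|=0.40081 <1
  x=-1.503: |R|=0.30662 <1
  x=-3.066: |R|=1.34655 >1
  x=-2.841: |R|=1.21244 >1
  x=-2.786: |R|=1.17895 >1
So |R|<1 on (-2.5000, 0).

z∈(-2.5000,0).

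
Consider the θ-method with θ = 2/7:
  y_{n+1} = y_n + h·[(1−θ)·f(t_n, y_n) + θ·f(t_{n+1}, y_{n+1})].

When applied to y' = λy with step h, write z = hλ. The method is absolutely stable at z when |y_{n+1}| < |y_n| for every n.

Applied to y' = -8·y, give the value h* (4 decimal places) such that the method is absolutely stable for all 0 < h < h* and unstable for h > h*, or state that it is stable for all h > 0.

Set f=λy, z=hλ:
  y_{n+1} = y_n + z·[5/7·y_n + 2/7·y_{n+1}] ⇒ (1 − 2/7z)y_{n+1} = (1 + 5/7z)y_n
  ⇒ R(z) = (1 + 5/7z)/(1 − 2/7z).

Solve |R(x)|<1 on ℝ⁻.
x=-1.1: |R|=0.1630
R=−1: 1+5/7x = −1+2/7x ⇒ -3/7x=2 ⇒ x=2/(-3/7)=-4.6667
Confirm numerically:
  x=-3.742: |R|=0.80848 <1
  x=-3.599: |R|=0.77440 <1
  x=-3.450: |R|=0.73741 <1
  x=-2.685: |R|=0.51940 <1
  x=-5.245: |R|=1.09920 >1
  x=-5.223: |R|=1.09567 >1
  x=-4.860: |R|=1.03469 >1
Stable set (-4.6667, 0).

(-4.6667,0); λ=-8 ⇒ h* = (14/3)/8 = 0.5833.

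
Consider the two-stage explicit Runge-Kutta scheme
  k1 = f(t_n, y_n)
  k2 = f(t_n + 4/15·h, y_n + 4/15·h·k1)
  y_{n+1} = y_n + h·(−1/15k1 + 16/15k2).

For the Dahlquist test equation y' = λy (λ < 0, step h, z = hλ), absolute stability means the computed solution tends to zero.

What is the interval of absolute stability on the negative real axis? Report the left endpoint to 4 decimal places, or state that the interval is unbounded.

(-3.5156, 0).

Test eqn y'=λy, z=hλ:
  k1=λy_n ⇒ h·k1=z·y_n;  k2=λ(1+4/15z)y_n ⇒ h·k2=z(1+4/15z)y_n
  y_{n+1}/y_n = 1 − 1/15z + 16/15z(1+4/15z) = 1 + z + 64/225z²
  Hence R(z) = 1 + z + 64/225z².

Need |R(x)|<1, x<0.
x=-1.75: |R|=0.1211
R=1: x+64/225x²=0 ⇒ x=−225/64=-3.5156; min R=1−1/(4·64/225)=0.1211>−1
Confirm numerically:
  x=-2.938: |R|=0.51728 <1
  x=-2.934: |R|=0.51460 <1
  x=-2.627: |R|=0.33599 <1
  x=-3.653: |R|=1.14274 >1
  x=-3.590: |R|=1.07595 >1
Stable set (-3.5156, 0).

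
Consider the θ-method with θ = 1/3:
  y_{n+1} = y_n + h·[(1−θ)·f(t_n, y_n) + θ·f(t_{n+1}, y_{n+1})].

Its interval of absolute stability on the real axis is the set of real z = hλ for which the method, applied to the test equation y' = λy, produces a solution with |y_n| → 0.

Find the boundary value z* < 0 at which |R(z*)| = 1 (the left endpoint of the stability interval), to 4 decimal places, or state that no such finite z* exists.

Test eqn y'=λy, z=hλ:
  y_{n+1} = y_n + z·[2/3·y_n + 1/3·y_{n+1}] ⇒ (1 − 1/3z)y_{n+1} = (1 + 2/3z)y_n
  R(z) = (1 + 2/3z)/(1 − 1/3z).

Need |R(x)|<1, x<0.
x=-1.74: |R|=0.1013
R=−1: 1+2/3x = −1+1/3x ⇒ -1/3x=2 ⇒ x=2/(-1/3)=-6.0000
Confirm numerically:
  x=-5.904: |R|=0.98922 <1
  x=-5.085: |R|=0.88683 <1
  x=-4.131: |R|=0.73790 <1
  x=-3.844: |R|=0.68498 <1
  x=-6.507: |R|=1.05333 >1
  x=-6.208: |R|=1.02259 >1
Stable set (-6.0000, 0).

z* = -6.0000.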